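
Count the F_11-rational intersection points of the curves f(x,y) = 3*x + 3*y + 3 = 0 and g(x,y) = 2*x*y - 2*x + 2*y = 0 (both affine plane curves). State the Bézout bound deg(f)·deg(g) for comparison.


Common zeros: {(2, 8), (6, 4)}; count = 2; Bézout bound = 2.

deg(f) = 1, deg(g) = 2, so Bézout bound = 2.
Scan x ∈ F_11. For each x, list the y ∈ F_11 with f(x, y) ≡ 0 and those with g(x, y) ≡ 0 (mod 11); the common zeros in that column are the intersection.
  x = 0: f ≡ 0 at y ∈ {10}; g ≡ 0 at y ∈ {0}; common: ∅.
  x = 1: f ≡ 0 at y ∈ {9}; g ≡ 0 at y ∈ {6}; common: ∅.
  x = 2: f ≡ 0 at y ∈ {8}; g ≡ 0 at y ∈ {8}; common: {8}.
  x = 3: f ≡ 0 at y ∈ {7}; g ≡ 0 at y ∈ {9}; common: ∅.
  x = 4: f ≡ 0 at y ∈ {6}; g ≡ 0 at y ∈ {3}; common: ∅.
  x = 5: f ≡ 0 at y ∈ {5}; g ≡ 0 at y ∈ {10}; common: ∅.
  x = 6: f ≡ 0 at y ∈ {4}; g ≡ 0 at y ∈ {4}; common: {4}.
  x = 7: f ≡ 0 at y ∈ {3}; g ≡ 0 at y ∈ {5}; common: ∅.
  x = 8: f ≡ 0 at y ∈ {2}; g ≡ 0 at y ∈ {7}; common: ∅.
  x = 9: f ≡ 0 at y ∈ {1}; g ≡ 0 at y ∈ {2}; common: ∅.
  x = 10: f ≡ 0 at y ∈ {0}; g ≡ 0 at y ∈ ∅; common: ∅.
Collecting: common zeros = {(2, 8), (6, 4)}, so the count is 2.
Comparison with the Bézout bound: 2 ≤ 2 = deg(f)·deg(g), as expected for curves with no common component (the bound is attained).


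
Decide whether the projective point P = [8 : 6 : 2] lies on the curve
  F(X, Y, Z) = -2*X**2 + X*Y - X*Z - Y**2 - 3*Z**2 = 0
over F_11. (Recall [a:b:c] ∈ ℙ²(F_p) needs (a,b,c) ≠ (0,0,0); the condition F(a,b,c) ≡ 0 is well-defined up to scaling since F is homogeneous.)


F(8,6,2) ≡ 10 (mod 11); P is NOT on the curve.

Evaluate F(8, 6, 2) term-by-term (mod 11).
  -2*X**2 ↦ -2·64·1·1 = -128
  X*Y ↦ 1·8·6·1 = 48
  -X*Z ↦ -1·8·1·2 = -16
  -Y**2 ↦ -1·1·36·1 = -36
  -3*Z**2 ↦ -3·1·1·4 = -12
Sum: F(8, 6, 2) = (-128) + (48) + (-16) + (-36) + (-12) = -144.
Reducing mod 11: -144 ≡ 10 (mod 11).
Since F(a, b, c) ≡ 10 ≠ 0 (mod 11), P does NOT lie on the curve.


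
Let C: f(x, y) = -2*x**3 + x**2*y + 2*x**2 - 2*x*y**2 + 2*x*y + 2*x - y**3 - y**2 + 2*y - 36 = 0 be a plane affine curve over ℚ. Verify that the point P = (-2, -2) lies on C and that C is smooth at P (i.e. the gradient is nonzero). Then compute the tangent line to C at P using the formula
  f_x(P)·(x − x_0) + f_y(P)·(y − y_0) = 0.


Tangent line at P: -34*x - 22*y - 112 = 0.

Step 1: f(-2, -2) = 0, so P lies on C.
Step 2: partial derivatives
  f_x(x, y) = -6*x**2 + 2*x*y + 4*x - 2*y**2 + 2*y + 2, f_y(x, y) = x**2 - 4*x*y + 2*x - 3*y**2 - 2*y + 2.
  f_x(P) = -34, f_y(P) = -22 (gradient nonzero, so P is smooth).
Step 3: tangent line at P: -34·(x − -2) + -22·(y − -2) = 0.
Expanding: -34*x - 22*y - 112 = 0.


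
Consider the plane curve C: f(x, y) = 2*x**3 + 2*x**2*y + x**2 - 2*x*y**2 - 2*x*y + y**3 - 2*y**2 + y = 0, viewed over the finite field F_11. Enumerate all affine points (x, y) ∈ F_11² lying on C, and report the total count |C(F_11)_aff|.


Affine F_11-points: {(0, 0), (0, 1), (1, 5), (2, 9), (5, 0), (6, 8)}; count = 6.

For each of the 121 pairs (x, y) ∈ F_11², evaluate f(x, y) mod 11. Record the zeros.
  x = 0: [0↦0, 1↦0, 2↦2, 3↦1, 4↦3, 5↦3, 6↦7, 7↦10, 8↦7, 9↦4, 10↦7]  zeros at y ∈ {0, 1}
  x = 1: [0↦3, 1↦1, 2↦8, 3↦8, 4↦7, 5↦0, 6↦4, 7↦3, 8↦3, 9↦10, 10↦8]  zeros at y ∈ {5}
  x = 2: [0↦9, 1↦9, 2↦3, 3↦8, 4↦8, 5↦9, 6↦6, 7↦5, 8↦1, 9↦0, 10↦8]  zeros at y ∈ {9}
  x = 3: [0↦8, 1↦3, 2↦10, 3↦2, 4↦7, 5↦9, 6↦3, 7↦6, 8↦2, 9↦8, 10↦8]  zeros at y ∈ ∅
  x = 4: [0↦1, 1↦6, 2↦8, 3↦2, 4↦5, 5↦1, 6↦7, 7↦7, 8↦7, 9↦2, 10↦9]  zeros at y ∈ ∅
  x = 5: [0↦0, 1↦8, 2↦9, 3↦9, 4↦3, 5↦8, 6↦8, 7↦9, 8↦6, 9↦5, 10↦1]  zeros at y ∈ {0}
  x = 6: [0↦6, 1↦10, 2↦3, 3↦2, 4↦2, 5↦9, 6↦7, 7↦2, 8↦0, 9↦7, 10↦7]  zeros at y ∈ {8}
  x = 7: [0↦9, 1↦2, 2↦2, 3↦4, 4↦3, 5↦5, 6↦5, 7↦9, 8↦1, 9↦9, 10↦6]  zeros at y ∈ ∅
  x = 8: [0↦10, 1↦7, 2↦7, 3↦5, 4↦7, 5↦8, 6↦3, 7↦9, 8↦10, 9↦1, 10↦10]  zeros at y ∈ ∅
  x = 9: [0↦10, 1↦4, 2↦8, 3↦6, 4↦4, 5↦8, 6↦2, 7↦3, 8↦6, 9↦6, 10↦9]  zeros at y ∈ ∅
  x = 10: [0↦10, 1↦5, 2↦6, 3↦8, 4↦6, 5↦6, 6↦3, 7↦3, 8↦1, 9↦3, 10↦4]  zeros at y ∈ ∅
Collecting zeros: affine points = {(0, 0), (0, 1), (1, 5), (2, 9), (5, 0), (6, 8)}.
Total count |C(F_11)_aff| = 6.


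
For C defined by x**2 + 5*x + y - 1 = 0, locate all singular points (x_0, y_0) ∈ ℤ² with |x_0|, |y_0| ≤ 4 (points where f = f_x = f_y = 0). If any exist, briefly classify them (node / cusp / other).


No singular points in the scanned grid; C is smooth there.

Compute partial derivatives:
  f_x = 2*x + 5.
  f_y = 1.
f_y = 1 is a nonzero constant, so f_y never vanishes: no point (x, y) can satisfy f = f_x = f_y = 0. In particular no (x, y) ∈ {−4, ..., 4}² is singular; the curve is smooth.


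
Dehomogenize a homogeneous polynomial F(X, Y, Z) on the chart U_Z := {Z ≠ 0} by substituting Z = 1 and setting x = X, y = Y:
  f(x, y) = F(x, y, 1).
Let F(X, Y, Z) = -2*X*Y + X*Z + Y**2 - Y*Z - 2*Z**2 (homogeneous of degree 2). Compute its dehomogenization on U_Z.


f(x, y) = -2*x*y + x + y**2 - y - 2

On U_Z we set Z = 1. Each monomial c·X^i·Y^j·Z^k in F becomes c·x^i·y^j·1^k = c·x^i·y^j.
Substituting Z = 1: F(X, Y, 1) = -2*x*y + x + y**2 - y - 2.
Note: deg(f) ≤ deg(F) = 2; strict inequality happens when F is divisible by Z (lost terms).


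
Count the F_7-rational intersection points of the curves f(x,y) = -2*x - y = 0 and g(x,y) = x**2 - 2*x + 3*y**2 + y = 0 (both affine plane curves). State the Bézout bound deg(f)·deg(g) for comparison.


Common zeros: {(0, 0), (3, 1)}; count = 2; Bézout bound = 2.

deg(f) = 1, deg(g) = 2, so Bézout bound = 2.
Scan x ∈ F_7. For each x, list the y ∈ F_7 with f(x, y) ≡ 0 and those with g(x, y) ≡ 0 (mod 7); the common zeros in that column are the intersection.
  x = 0: f ≡ 0 at y ∈ {0}; g ≡ 0 at y ∈ {0, 2}; common: {0}.
  x = 1: f ≡ 0 at y ∈ {5}; g ≡ 0 at y ∈ ∅; common: ∅.
  x = 2: f ≡ 0 at y ∈ {3}; g ≡ 0 at y ∈ {0, 2}; common: ∅.
  x = 3: f ≡ 0 at y ∈ {1}; g ≡ 0 at y ∈ {1}; common: {1}.
  x = 4: f ≡ 0 at y ∈ {6}; g ≡ 0 at y ∈ ∅; common: ∅.
  x = 5: f ≡ 0 at y ∈ {4}; g ≡ 0 at y ∈ ∅; common: ∅.
  x = 6: f ≡ 0 at y ∈ {2}; g ≡ 0 at y ∈ {1}; common: ∅.
Collecting: common zeros = {(0, 0), (3, 1)}, so the count is 2.
Comparison with the Bézout bound: 2 ≤ 2 = deg(f)·deg(g), as expected for curves with no common component (the bound is attained).


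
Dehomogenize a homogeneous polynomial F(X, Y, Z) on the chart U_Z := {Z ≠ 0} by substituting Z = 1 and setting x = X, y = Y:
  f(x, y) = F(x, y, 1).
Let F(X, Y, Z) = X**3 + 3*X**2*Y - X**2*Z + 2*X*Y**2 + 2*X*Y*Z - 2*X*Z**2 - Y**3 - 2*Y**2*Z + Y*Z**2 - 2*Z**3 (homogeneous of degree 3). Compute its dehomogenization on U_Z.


f(x, y) = x**3 + 3*x**2*y - x**2 + 2*x*y**2 + 2*x*y - 2*x - y**3 - 2*y**2 + y - 2

On U_Z we set Z = 1. Each monomial c·X^i·Y^j·Z^k in F becomes c·x^i·y^j·1^k = c·x^i·y^j.
Substituting Z = 1: F(X, Y, 1) = x**3 + 3*x**2*y - x**2 + 2*x*y**2 + 2*x*y - 2*x - y**3 - 2*y**2 + y - 2.
Note: deg(f) ≤ deg(F) = 3; strict inequality happens when F is divisible by Z (lost terms).


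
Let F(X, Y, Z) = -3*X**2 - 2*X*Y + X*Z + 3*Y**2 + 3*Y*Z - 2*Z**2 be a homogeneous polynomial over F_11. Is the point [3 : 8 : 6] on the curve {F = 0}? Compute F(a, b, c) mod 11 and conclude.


F(3,8,6) ≡ 9 (mod 11); P is NOT on the curve.

Evaluate F(3, 8, 6) term-by-term (mod 11).
  -3*X**2 ↦ -3·9·1·1 = -27
  -2*X*Y ↦ -2·3·8·1 = -48
  X*Z ↦ 1·3·1·6 = 18
  3*Y**2 ↦ 3·1·64·1 = 192
  3*Y*Z ↦ 3·1·8·6 = 144
  -2*Z**2 ↦ -2·1·1·36 = -72
Sum: F(3, 8, 6) = (-27) + (-48) + (18) + (192) + (144) + (-72) = 207.
Reducing mod 11: 207 ≡ 9 (mod 11).
Since F(a, b, c) ≡ 9 ≠ 0 (mod 11), P does NOT lie on the curve.


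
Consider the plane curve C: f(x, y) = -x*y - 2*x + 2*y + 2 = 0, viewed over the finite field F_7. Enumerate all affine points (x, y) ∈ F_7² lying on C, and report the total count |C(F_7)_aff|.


Affine F_7-points: {(0, 6), (1, 0), (3, 3), (4, 4), (5, 2), (6, 1)}; count = 6.

For each of the 49 pairs (x, y) ∈ F_7², evaluate f(x, y) mod 7. Record the zeros.
  x = 0: [0↦2, 1↦4, 2↦6, 3↦1, 4↦3, 5↦5, 6↦0]  zeros at y ∈ {6}
  x = 1: [0↦0, 1↦1, 2↦2, 3↦3, 4↦4, 5↦5, 6↦6]  zeros at y ∈ {0}
  x = 2: [0↦5, 1↦5, 2↦5, 3↦5, 4↦5, 5↦5, 6↦5]  zeros at y ∈ ∅
  x = 3: [0↦3, 1↦2, 2↦1, 3↦0, 4↦6, 5↦5, 6↦4]  zeros at y ∈ {3}
  x = 4: [0↦1, 1↦6, 2↦4, 3↦2, 4↦0, 5↦5, 6↦3]  zeros at y ∈ {4}
  x = 5: [0↦6, 1↦3, 2↦0, 3↦4, 4↦1, 5↦5, 6↦2]  zeros at y ∈ {2}
  x = 6: [0↦4, 1↦0, 2↦3, 3↦6, 4↦2, 5↦5, 6↦1]  zeros at y ∈ {1}
Collecting zeros: affine points = {(0, 6), (1, 0), (3, 3), (4, 4), (5, 2), (6, 1)}.
Total count |C(F_7)_aff| = 6.


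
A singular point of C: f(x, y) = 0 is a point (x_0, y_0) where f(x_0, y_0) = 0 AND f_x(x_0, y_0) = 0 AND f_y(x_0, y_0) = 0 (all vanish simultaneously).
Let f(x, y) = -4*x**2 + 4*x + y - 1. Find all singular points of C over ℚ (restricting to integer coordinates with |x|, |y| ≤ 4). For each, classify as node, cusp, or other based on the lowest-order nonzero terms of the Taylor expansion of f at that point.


No singular points in the scanned grid; C is smooth there.

Compute partial derivatives:
  f_x = 4 - 8*x.
  f_y = 1.
f_y = 1 is a nonzero constant, so f_y never vanishes: no point (x, y) can satisfy f = f_x = f_y = 0. In particular no (x, y) ∈ {−4, ..., 4}² is singular; the curve is smooth.


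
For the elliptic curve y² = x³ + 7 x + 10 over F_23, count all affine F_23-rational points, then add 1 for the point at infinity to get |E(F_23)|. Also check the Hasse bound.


Affine points = {(1, 8), (1, 15), (2, 3), (2, 20), (3, 9), (3, 14), (5, 3), (5, 20), (8, 7), (8, 16), (14, 0), (16, 3), (16, 20), (20, 10), (20, 13), (22, 5), (22, 18)}; affine count = 17; |E(F_23)| = 18.

Discriminant check: Δ ∝ 4a³ + 27b² = 4·7³ + 27·10² = 4·343 + 27·100 ≡ 1 (mod 23). Nonzero ⇒ E is nonsingular.
For each x ∈ F_23, compute rhs = x³ + 7·x + 10 mod 23, then count y ∈ F_23 with y² ≡ rhs.
  x = 0: rhs = 10, matching y values: none (0 points).
  x = 1: rhs = 18, matching y values: 8, 15 (2 points).
  x = 2: rhs = 9, matching y values: 3, 20 (2 points).
  x = 3: rhs = 12, matching y values: 9, 14 (2 points).
  x = 4: rhs = 10, matching y values: none (0 points).
  x = 5: rhs = 9, matching y values: 3, 20 (2 points).
  x = 6: rhs = 15, matching y values: none (0 points).
  x = 7: rhs = 11, matching y values: none (0 points).
  x = 8: rhs = 3, matching y values: 7, 16 (2 points).
  x = 9: rhs = 20, matching y values: none (0 points).
  x = 10: rhs = 22, matching y values: none (0 points).
  x = 11: rhs = 15, matching y values: none (0 points).
  x = 12: rhs = 5, matching y values: none (0 points).
  x = 13: rhs = 21, matching y values: none (0 points).
  x = 14: rhs = 0, matching y values: 0 (1 points).
  x = 15: rhs = 17, matching y values: none (0 points).
  x = 16: rhs = 9, matching y values: 3, 20 (2 points).
  x = 17: rhs = 5, matching y values: none (0 points).
  x = 18: rhs = 11, matching y values: none (0 points).
  x = 19: rhs = 10, matching y values: none (0 points).
  x = 20: rhs = 8, matching y values: 10, 13 (2 points).
  x = 21: rhs = 11, matching y values: none (0 points).
  x = 22: rhs = 2, matching y values: 5, 18 (2 points).
Total affine count: 17.
Full point count |E(F_23)| = 17 + 1 = 18.
Hasse bound: |18 − (23+1)| = |-6| = 6 ≤ 2√23 ≈ 9.5917 ✓.


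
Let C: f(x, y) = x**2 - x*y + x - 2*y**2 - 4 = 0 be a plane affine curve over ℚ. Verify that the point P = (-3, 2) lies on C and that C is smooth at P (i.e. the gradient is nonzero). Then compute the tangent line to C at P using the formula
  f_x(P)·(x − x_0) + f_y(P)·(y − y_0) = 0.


Tangent line at P: -7*x - 5*y - 11 = 0.

Step 1: f(-3, 2) = 0, so P lies on C.
Step 2: partial derivatives
  f_x(x, y) = 2*x - y + 1, f_y(x, y) = -x - 4*y.
  f_x(P) = -7, f_y(P) = -5 (gradient nonzero, so P is smooth).
Step 3: tangent line at P: -7·(x − -3) + -5·(y − 2) = 0.
Expanding: -7*x - 5*y - 11 = 0.


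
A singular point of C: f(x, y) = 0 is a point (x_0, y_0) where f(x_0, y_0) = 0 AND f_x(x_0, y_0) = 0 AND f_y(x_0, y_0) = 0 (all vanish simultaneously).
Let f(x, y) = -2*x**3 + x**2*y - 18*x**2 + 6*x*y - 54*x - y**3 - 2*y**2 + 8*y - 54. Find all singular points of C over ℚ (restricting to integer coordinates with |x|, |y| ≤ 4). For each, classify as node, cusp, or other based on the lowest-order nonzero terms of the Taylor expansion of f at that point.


Singular points: {(-3, -1)}; classification: node.

Compute partial derivatives:
  f_x = -6*x**2 + 2*x*y - 36*x + 6*y - 54.
  f_y = x**2 + 6*x - 3*y**2 - 4*y + 8.
Scan x_0 ∈ {−4, ..., 4}. For each x_0, f_y(x_0, y) is a polynomial in y; find its integer roots y ∈ {−4, ..., 4}, then test f_x and f at those candidates.
  x = -4: f_y(-4, y) = -3*y**2 - 4*y; vanishes at y ∈ {0}. (-4, 0): f_x = -6 ≠ 0.
  x = -3: f_y(-3, y) = -3*y**2 - 4*y - 1; vanishes at y ∈ {-1}. (-3, -1): f_x = 0, f = 0 — SINGULAR.
  x = -2: f_y(-2, y) = -3*y**2 - 4*y; vanishes at y ∈ {0}. (-2, 0): f_x = -6 ≠ 0.
  x = -1: f_y(-1, y) = -3*y**2 - 4*y + 3; no integer root y with |y| ≤ 4.
  x = 0: f_y(0, y) = -3*y**2 - 4*y + 8; no integer root y with |y| ≤ 4.
  x = 1: f_y(1, y) = -3*y**2 - 4*y + 15; vanishes at y ∈ {-3}. (1, -3): f_x = -120 ≠ 0.
  x = 2: f_y(2, y) = -3*y**2 - 4*y + 24; no integer root y with |y| ≤ 4.
  x = 3: f_y(3, y) = -3*y**2 - 4*y + 35; no integer root y with |y| ≤ 4.
  x = 4: f_y(4, y) = -3*y**2 - 4*y + 48; no integer root y with |y| ≤ 4.
Only singular point on the grid: (-3, -1).
Classify: substitute x = -3 + u, y = -1 + v and expand: f = -2*u**3 + u**2*v - u**2 - v**3 + v**2.
No constant or linear terms (consistent with a singular point). Quadratic part: -u**2 + v**2. Cubic part: -2*u**3 + u**2*v - v**3.
The quadratic part v**2 - u**2 = (v − u)(v + u) splits into two distinct linear factors, so there are two distinct tangent lines y − -1 = ±(x − -3) — this is a node (ordinary double point).
Classification: node.


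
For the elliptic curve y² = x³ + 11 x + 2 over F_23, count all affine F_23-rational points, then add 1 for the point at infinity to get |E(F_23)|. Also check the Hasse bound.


Affine points = {(0, 5), (0, 18), (2, 3), (2, 20), (3, 4), (3, 19), (4, 8), (4, 15), (6, 10), (6, 13), (7, 10), (7, 13), (8, 2), (8, 21), (9, 5), (9, 18), (10, 10), (10, 13), (14, 5), (14, 18), (15, 0), (18, 11), (18, 12), (19, 3), (19, 20), (21, 8), (21, 15), (22, 6), (22, 17)}; affine count = 29; |E(F_23)| = 30.

Discriminant check: Δ ∝ 4a³ + 27b² = 4·11³ + 27·2² = 4·1331 + 27·4 ≡ 4 (mod 23). Nonzero ⇒ E is nonsingular.
For each x ∈ F_23, compute rhs = x³ + 11·x + 2 mod 23, then count y ∈ F_23 with y² ≡ rhs.
  x = 0: rhs = 2, matching y values: 5, 18 (2 points).
  x = 1: rhs = 14, matching y values: none (0 points).
  x = 2: rhs = 9, matching y values: 3, 20 (2 points).
  x = 3: rhs = 16, matching y values: 4, 19 (2 points).
  x = 4: rhs = 18, matching y values: 8, 15 (2 points).
  x = 5: rhs = 21, matching y values: none (0 points).
  x = 6: rhs = 8, matching y values: 10, 13 (2 points).
  x = 7: rhs = 8, matching y values: 10, 13 (2 points).
  x = 8: rhs = 4, matching y values: 2, 21 (2 points).
  x = 9: rhs = 2, matching y values: 5, 18 (2 points).
  x = 10: rhs = 8, matching y values: 10, 13 (2 points).
  x = 11: rhs = 5, matching y values: none (0 points).
  x = 12: rhs = 22, matching y values: none (0 points).
  x = 13: rhs = 19, matching y values: none (0 points).
  x = 14: rhs = 2, matching y values: 5, 18 (2 points).
  x = 15: rhs = 0, matching y values: 0 (1 points).
  x = 16: rhs = 19, matching y values: none (0 points).
  x = 17: rhs = 19, matching y values: none (0 points).
  x = 18: rhs = 6, matching y values: 11, 12 (2 points).
  x = 19: rhs = 9, matching y values: 3, 20 (2 points).
  x = 20: rhs = 11, matching y values: none (0 points).
  x = 21: rhs = 18, matching y values: 8, 15 (2 points).
  x = 22: rhs = 13, matching y values: 6, 17 (2 points).
Total affine count: 29.
Full point count |E(F_23)| = 29 + 1 = 30.
Hasse bound: |30 − (23+1)| = |6| = 6 ≤ 2√23 ≈ 9.5917 ✓.


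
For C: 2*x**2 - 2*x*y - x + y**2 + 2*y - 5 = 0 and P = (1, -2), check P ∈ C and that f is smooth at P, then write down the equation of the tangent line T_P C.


Tangent line at P: 7*x - 4*y - 15 = 0.

Step 1: f(1, -2) = 0, so P lies on C.
Step 2: partial derivatives
  f_x(x, y) = 4*x - 2*y - 1, f_y(x, y) = -2*x + 2*y + 2.
  f_x(P) = 7, f_y(P) = -4 (gradient nonzero, so P is smooth).
Step 3: tangent line at P: 7·(x − 1) + -4·(y − -2) = 0.
Expanding: 7*x - 4*y - 15 = 0.


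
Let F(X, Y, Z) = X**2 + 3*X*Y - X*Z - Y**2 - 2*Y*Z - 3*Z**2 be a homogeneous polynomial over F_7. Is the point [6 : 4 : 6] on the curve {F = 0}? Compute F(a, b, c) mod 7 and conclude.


F(6,4,6) ≡ 5 (mod 7); P is NOT on the curve.

Evaluate F(6, 4, 6) term-by-term (mod 7).
  X**2 ↦ 1·36·1·1 = 36
  3*X*Y ↦ 3·6·4·1 = 72
  -X*Z ↦ -1·6·1·6 = -36
  -Y**2 ↦ -1·1·16·1 = -16
  -2*Y*Z ↦ -2·1·4·6 = -48
  -3*Z**2 ↦ -3·1·1·36 = -108
Sum: F(6, 4, 6) = (36) + (72) + (-36) + (-16) + (-48) + (-108) = -100.
Reducing mod 7: -100 ≡ 5 (mod 7).
Since F(a, b, c) ≡ 5 ≠ 0 (mod 7), P does NOT lie on the curve.


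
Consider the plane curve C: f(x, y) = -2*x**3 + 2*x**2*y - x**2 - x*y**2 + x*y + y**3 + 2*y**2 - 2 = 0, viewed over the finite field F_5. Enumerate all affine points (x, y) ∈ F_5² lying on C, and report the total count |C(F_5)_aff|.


Affine F_5-points: {(1, 0), (1, 1), (1, 3), (2, 3), (3, 0), (4, 4)}; count = 6.

For each of the 25 pairs (x, y) ∈ F_5², evaluate f(x, y) mod 5. Record the zeros.
  x = 0: [0↦3, 1↦1, 2↦4, 3↦3, 4↦4]  zeros at y ∈ ∅
  x = 1: [0↦0, 1↦0, 2↦3, 3↦0, 4↦2]  zeros at y ∈ {0, 1, 3}
  x = 2: [0↦3, 1↦4, 2↦1, 3↦0, 4↦2]  zeros at y ∈ {3}
  x = 3: [0↦0, 1↦1, 2↦1, 3↦1, 4↦2]  zeros at y ∈ {0}
  x = 4: [0↦4, 1↦4, 2↦1, 3↦1, 4↦0]  zeros at y ∈ {4}
Collecting zeros: affine points = {(1, 0), (1, 1), (1, 3), (2, 3), (3, 0), (4, 4)}.
Total count |C(F_5)_aff| = 6.


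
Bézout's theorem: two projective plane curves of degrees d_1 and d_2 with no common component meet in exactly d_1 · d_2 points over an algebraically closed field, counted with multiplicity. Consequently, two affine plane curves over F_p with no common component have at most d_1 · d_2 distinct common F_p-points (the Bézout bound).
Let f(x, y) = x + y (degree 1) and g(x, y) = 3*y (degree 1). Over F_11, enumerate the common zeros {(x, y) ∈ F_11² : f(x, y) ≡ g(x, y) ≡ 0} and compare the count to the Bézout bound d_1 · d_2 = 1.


Common zeros: {(0, 0)}; count = 1; Bézout bound = 1.

deg(f) = 1, deg(g) = 1, so Bézout bound = 1.
Scan x ∈ F_11. For each x, list the y ∈ F_11 with f(x, y) ≡ 0 and those with g(x, y) ≡ 0 (mod 11); the common zeros in that column are the intersection.
  x = 0: f ≡ 0 at y ∈ {0}; g ≡ 0 at y ∈ {0}; common: {0}.
  x = 1: f ≡ 0 at y ∈ {10}; g ≡ 0 at y ∈ {0}; common: ∅.
  x = 2: f ≡ 0 at y ∈ {9}; g ≡ 0 at y ∈ {0}; common: ∅.
  x = 3: f ≡ 0 at y ∈ {8}; g ≡ 0 at y ∈ {0}; common: ∅.
  x = 4: f ≡ 0 at y ∈ {7}; g ≡ 0 at y ∈ {0}; common: ∅.
  x = 5: f ≡ 0 at y ∈ {6}; g ≡ 0 at y ∈ {0}; common: ∅.
  x = 6: f ≡ 0 at y ∈ {5}; g ≡ 0 at y ∈ {0}; common: ∅.
  x = 7: f ≡ 0 at y ∈ {4}; g ≡ 0 at y ∈ {0}; common: ∅.
  x = 8: f ≡ 0 at y ∈ {3}; g ≡ 0 at y ∈ {0}; common: ∅.
  x = 9: f ≡ 0 at y ∈ {2}; g ≡ 0 at y ∈ {0}; common: ∅.
  x = 10: f ≡ 0 at y ∈ {1}; g ≡ 0 at y ∈ {0}; common: ∅.
Collecting: common zeros = {(0, 0)}, so the count is 1.
Comparison with the Bézout bound: 1 ≤ 1 = deg(f)·deg(g), as expected for curves with no common component (the bound is attained).


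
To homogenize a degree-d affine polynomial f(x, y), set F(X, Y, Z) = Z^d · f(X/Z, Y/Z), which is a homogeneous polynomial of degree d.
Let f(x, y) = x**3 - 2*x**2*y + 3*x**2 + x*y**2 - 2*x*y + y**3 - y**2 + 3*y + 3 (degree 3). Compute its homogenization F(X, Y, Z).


F(X, Y, Z) = X**3 - 2*X**2*Y + 3*X**2*Z + X*Y**2 - 2*X*Y*Z + Y**3 - Y**2*Z + 3*Y*Z**2 + 3*Z**3

deg(f) = 3.
Substitute x = X/Z, y = Y/Z into f, then multiply by Z^3.
  monomial 1·x^3·y^0 ↦ 1·X^3·Y^0·Z^0.
  monomial -2·x^2·y^1 ↦ -2·X^2·Y^1·Z^0.
  monomial 3·x^2·y^0 ↦ 3·X^2·Y^0·Z^1.
  monomial 1·x^1·y^2 ↦ 1·X^1·Y^2·Z^0.
  monomial -2·x^1·y^1 ↦ -2·X^1·Y^1·Z^1.
  monomial 1·x^0·y^3 ↦ 1·X^0·Y^3·Z^0.
  monomial -1·x^0·y^2 ↦ -1·X^0·Y^2·Z^1.
  monomial 3·x^0·y^1 ↦ 3·X^0·Y^1·Z^2.
  monomial 3·x^0·y^0 ↦ 3·X^0·Y^0·Z^3.
Collecting: F(X, Y, Z) = X**3 - 2*X**2*Y + 3*X**2*Z + X*Y**2 - 2*X*Y*Z + Y**3 - Y**2*Z + 3*Y*Z**2 + 3*Z**3.


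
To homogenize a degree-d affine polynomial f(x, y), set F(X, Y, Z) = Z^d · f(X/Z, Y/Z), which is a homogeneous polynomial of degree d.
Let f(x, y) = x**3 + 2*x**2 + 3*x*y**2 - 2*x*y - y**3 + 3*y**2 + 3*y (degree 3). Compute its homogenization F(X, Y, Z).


F(X, Y, Z) = X**3 + 2*X**2*Z + 3*X*Y**2 - 2*X*Y*Z - Y**3 + 3*Y**2*Z + 3*Y*Z**2

deg(f) = 3.
Substitute x = X/Z, y = Y/Z into f, then multiply by Z^3.
  monomial 1·x^3·y^0 ↦ 1·X^3·Y^0·Z^0.
  monomial 2·x^2·y^0 ↦ 2·X^2·Y^0·Z^1.
  monomial 3·x^1·y^2 ↦ 3·X^1·Y^2·Z^0.
  monomial -2·x^1·y^1 ↦ -2·X^1·Y^1·Z^1.
  monomial -1·x^0·y^3 ↦ -1·X^0·Y^3·Z^0.
  monomial 3·x^0·y^2 ↦ 3·X^0·Y^2·Z^1.
  monomial 3·x^0·y^1 ↦ 3·X^0·Y^1·Z^2.
Collecting: F(X, Y, Z) = X**3 + 2*X**2*Z + 3*X*Y**2 - 2*X*Y*Z - Y**3 + 3*Y**2*Z + 3*Y*Z**2.


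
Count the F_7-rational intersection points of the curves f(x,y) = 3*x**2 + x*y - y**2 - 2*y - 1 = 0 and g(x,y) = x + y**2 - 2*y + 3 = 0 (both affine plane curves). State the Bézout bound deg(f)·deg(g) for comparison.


Common zeros: {(3, 4)}; count = 1; Bézout bound = 4.

deg(f) = 2, deg(g) = 2, so Bézout bound = 4.
Scan x ∈ F_7. For each x, list the y ∈ F_7 with f(x, y) ≡ 0 and those with g(x, y) ≡ 0 (mod 7); the common zeros in that column are the intersection.
  x = 0: f ≡ 0 at y ∈ {6}; g ≡ 0 at y ∈ ∅; common: ∅.
  x = 1: f ≡ 0 at y ∈ {1, 5}; g ≡ 0 at y ∈ {3, 6}; common: ∅.
  x = 2: f ≡ 0 at y ∈ {2, 5}; g ≡ 0 at y ∈ ∅; common: ∅.
  x = 3: f ≡ 0 at y ∈ {4}; g ≡ 0 at y ∈ {4, 5}; common: {4}.
  x = 4: f ≡ 0 at y ∈ ∅; g ≡ 0 at y ∈ {0, 2}; common: ∅.
  x = 5: f ≡ 0 at y ∈ {4, 6}; g ≡ 0 at y ∈ {1}; common: ∅.
  x = 6: f ≡ 0 at y ∈ ∅; g ≡ 0 at y ∈ ∅; common: ∅.
Collecting: common zeros = {(3, 4)}, so the count is 1.
Comparison with the Bézout bound: 1 ≤ 4 = deg(f)·deg(g), as expected for curves with no common component (the affine F_7-count falls short of the bound because intersections may lie at infinity, over extension fields, or carry multiplicity).


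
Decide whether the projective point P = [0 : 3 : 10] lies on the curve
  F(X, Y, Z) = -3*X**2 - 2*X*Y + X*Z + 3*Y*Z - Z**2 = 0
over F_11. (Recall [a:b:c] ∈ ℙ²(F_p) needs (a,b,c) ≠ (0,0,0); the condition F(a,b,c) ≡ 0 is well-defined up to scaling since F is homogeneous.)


F(0,3,10) ≡ 1 (mod 11); P is NOT on the curve.

Evaluate F(0, 3, 10) term-by-term (mod 11).
  -3*X**2 ↦ -3·0·1·1 = 0
  -2*X*Y ↦ -2·0·3·1 = 0
  X*Z ↦ 1·0·1·10 = 0
  3*Y*Z ↦ 3·1·3·10 = 90
  -Z**2 ↦ -1·1·1·100 = -100
Sum: F(0, 3, 10) = (0) + (0) + (0) + (90) + (-100) = -10.
Reducing mod 11: -10 ≡ 1 (mod 11).
Since F(a, b, c) ≡ 1 ≠ 0 (mod 11), P does NOT lie on the curve.


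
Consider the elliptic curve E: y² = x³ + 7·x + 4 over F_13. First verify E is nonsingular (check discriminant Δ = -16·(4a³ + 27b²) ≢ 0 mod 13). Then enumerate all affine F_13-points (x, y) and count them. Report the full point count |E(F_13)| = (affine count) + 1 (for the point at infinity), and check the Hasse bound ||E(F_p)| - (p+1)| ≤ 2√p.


Affine points = {(0, 2), (0, 11), (1, 5), (1, 8), (2, 0), (3, 0), (8, 0), (9, 4), (9, 9), (12, 3), (12, 10)}; affine count = 11; |E(F_13)| = 12.

Discriminant check: Δ ∝ 4a³ + 27b² = 4·7³ + 27·4² = 4·343 + 27·16 ≡ 10 (mod 13). Nonzero ⇒ E is nonsingular.
For each x ∈ F_13, compute rhs = x³ + 7·x + 4 mod 13, then count y ∈ F_13 with y² ≡ rhs.
  x = 0: rhs = 4, matching y values: 2, 11 (2 points).
  x = 1: rhs = 12, matching y values: 5, 8 (2 points).
  x = 2: rhs = 0, matching y values: 0 (1 points).
  x = 3: rhs = 0, matching y values: 0 (1 points).
  x = 4: rhs = 5, matching y values: none (0 points).
  x = 5: rhs = 8, matching y values: none (0 points).
  x = 6: rhs = 2, matching y values: none (0 points).
  x = 7: rhs = 6, matching y values: none (0 points).
  x = 8: rhs = 0, matching y values: 0 (1 points).
  x = 9: rhs = 3, matching y values: 4, 9 (2 points).
  x = 10: rhs = 8, matching y values: none (0 points).
  x = 11: rhs = 8, matching y values: none (0 points).
  x = 12: rhs = 9, matching y values: 3, 10 (2 points).
Total affine count: 11.
Full point count |E(F_13)| = 11 + 1 = 12.
Hasse bound: |12 − (13+1)| = |-2| = 2 ≤ 2√13 ≈ 7.2111 ✓.


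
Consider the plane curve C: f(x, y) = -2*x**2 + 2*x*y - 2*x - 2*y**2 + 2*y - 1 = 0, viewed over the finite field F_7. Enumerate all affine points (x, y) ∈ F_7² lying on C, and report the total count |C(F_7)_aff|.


Affine F_7-points: {(1, 4), (1, 5), (2, 4), (2, 6), (3, 5), (3, 6)}; count = 6.

For each of the 49 pairs (x, y) ∈ F_7², evaluate f(x, y) mod 7. Record the zeros.
  x = 0: [0↦6, 1↦6, 2↦2, 3↦1, 4↦3, 5↦1, 6↦2]  zeros at y ∈ ∅
  x = 1: [0↦2, 1↦4, 2↦2, 3↦3, 4↦0, 5↦0, 6↦3]  zeros at y ∈ {4, 5}
  x = 2: [0↦1, 1↦5, 2↦5, 3↦1, 4↦0, 5↦2, 6↦0]  zeros at y ∈ {4, 6}
  x = 3: [0↦3, 1↦2, 2↦4, 3↦2, 4↦3, 5↦0, 6↦0]  zeros at y ∈ {5, 6}
  x = 4: [0↦1, 1↦2, 2↦6, 3↦6, 4↦2, 5↦1, 6↦3]  zeros at y ∈ ∅
  x = 5: [0↦2, 1↦5, 2↦4, 3↦6, 4↦4, 5↦5, 6↦2]  zeros at y ∈ ∅
  x = 6: [0↦6, 1↦4, 2↦5, 3↦2, 4↦2, 5↦5, 6↦4]  zeros at y ∈ ∅
Collecting zeros: affine points = {(1, 4), (1, 5), (2, 4), (2, 6), (3, 5), (3, 6)}.
Total count |C(F_7)_aff| = 6.


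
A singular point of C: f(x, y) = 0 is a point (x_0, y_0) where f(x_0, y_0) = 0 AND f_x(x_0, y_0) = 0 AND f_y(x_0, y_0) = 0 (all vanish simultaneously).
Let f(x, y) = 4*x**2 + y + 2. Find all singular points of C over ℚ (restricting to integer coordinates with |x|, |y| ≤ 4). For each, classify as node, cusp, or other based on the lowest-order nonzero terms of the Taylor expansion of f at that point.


No singular points in the scanned grid; C is smooth there.

Compute partial derivatives:
  f_x = 8*x.
  f_y = 1.
f_y = 1 is a nonzero constant, so f_y never vanishes: no point (x, y) can satisfy f = f_x = f_y = 0. In particular no (x, y) ∈ {−4, ..., 4}² is singular; the curve is smooth.


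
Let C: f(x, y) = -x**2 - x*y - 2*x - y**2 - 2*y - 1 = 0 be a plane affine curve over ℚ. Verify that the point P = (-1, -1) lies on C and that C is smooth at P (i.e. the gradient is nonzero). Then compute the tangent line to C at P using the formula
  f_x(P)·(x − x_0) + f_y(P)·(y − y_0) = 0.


Tangent line at P: x + y + 2 = 0.

Step 1: f(-1, -1) = 0, so P lies on C.
Step 2: partial derivatives
  f_x(x, y) = -2*x - y - 2, f_y(x, y) = -x - 2*y - 2.
  f_x(P) = 1, f_y(P) = 1 (gradient nonzero, so P is smooth).
Step 3: tangent line at P: 1·(x − -1) + 1·(y − -1) = 0.
Expanding: x + y + 2 = 0.


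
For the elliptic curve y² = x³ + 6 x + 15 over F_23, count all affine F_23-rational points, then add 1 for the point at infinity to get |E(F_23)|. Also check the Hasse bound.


Affine points = {(2, 9), (2, 14), (5, 3), (5, 20), (7, 3), (7, 20), (8, 0), (9, 4), (9, 19), (11, 3), (11, 20), (13, 6), (13, 17), (17, 4), (17, 19), (20, 4), (20, 19), (21, 8), (21, 15), (22, 10), (22, 13)}; affine count = 21; |E(F_23)| = 22.

Discriminant check: Δ ∝ 4a³ + 27b² = 4·6³ + 27·15² = 4·216 + 27·225 ≡ 16 (mod 23). Nonzero ⇒ E is nonsingular.
For each x ∈ F_23, compute rhs = x³ + 6·x + 15 mod 23, then count y ∈ F_23 with y² ≡ rhs.
  x = 0: rhs = 15, matching y values: none (0 points).
  x = 1: rhs = 22, matching y values: none (0 points).
  x = 2: rhs = 12, matching y values: 9, 14 (2 points).
  x = 3: rhs = 14, matching y values: none (0 points).
  x = 4: rhs = 11, matching y values: none (0 points).
  x = 5: rhs = 9, matching y values: 3, 20 (2 points).
  x = 6: rhs = 14, matching y values: none (0 points).
  x = 7: rhs = 9, matching y values: 3, 20 (2 points).
  x = 8: rhs = 0, matching y values: 0 (1 points).
  x = 9: rhs = 16, matching y values: 4, 19 (2 points).
  x = 10: rhs = 17, matching y values: none (0 points).
  x = 11: rhs = 9, matching y values: 3, 20 (2 points).
  x = 12: rhs = 21, matching y values: none (0 points).
  x = 13: rhs = 13, matching y values: 6, 17 (2 points).
  x = 14: rhs = 14, matching y values: none (0 points).
  x = 15: rhs = 7, matching y values: none (0 points).
  x = 16: rhs = 21, matching y values: none (0 points).
  x = 17: rhs = 16, matching y values: 4, 19 (2 points).
  x = 18: rhs = 21, matching y values: none (0 points).
  x = 19: rhs = 19, matching y values: none (0 points).
  x = 20: rhs = 16, matching y values: 4, 19 (2 points).
  x = 21: rhs = 18, matching y values: 8, 15 (2 points).
  x = 22: rhs = 8, matching y values: 10, 13 (2 points).
Total affine count: 21.
Full point count |E(F_23)| = 21 + 1 = 22.
Hasse bound: |22 − (23+1)| = |-2| = 2 ≤ 2√23 ≈ 9.5917 ✓.


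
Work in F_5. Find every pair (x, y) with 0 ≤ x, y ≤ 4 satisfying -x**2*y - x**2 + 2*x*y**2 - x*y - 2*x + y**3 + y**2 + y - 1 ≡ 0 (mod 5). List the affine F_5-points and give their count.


Affine F_5-points: {(2, 4), (4, 0)}; count = 2.

For each of the 25 pairs (x, y) ∈ F_5², evaluate f(x, y) mod 5. Record the zeros.
  x = 0: [0↦4, 1↦2, 2↦3, 3↦3, 4↦3]  zeros at y ∈ ∅
  x = 1: [0↦1, 1↦4, 2↦4, 3↦2, 4↦4]  zeros at y ∈ ∅
  x = 2: [0↦1, 1↦2, 2↦4, 3↦3, 4↦0]  zeros at y ∈ {4}
  x = 3: [0↦4, 1↦1, 2↦3, 3↦1, 4↦1]  zeros at y ∈ ∅
  x = 4: [0↦0, 1↦1, 2↦1, 3↦1, 4↦2]  zeros at y ∈ {0}
Collecting zeros: affine points = {(2, 4), (4, 0)}.
Total count |C(F_5)_aff| = 2.


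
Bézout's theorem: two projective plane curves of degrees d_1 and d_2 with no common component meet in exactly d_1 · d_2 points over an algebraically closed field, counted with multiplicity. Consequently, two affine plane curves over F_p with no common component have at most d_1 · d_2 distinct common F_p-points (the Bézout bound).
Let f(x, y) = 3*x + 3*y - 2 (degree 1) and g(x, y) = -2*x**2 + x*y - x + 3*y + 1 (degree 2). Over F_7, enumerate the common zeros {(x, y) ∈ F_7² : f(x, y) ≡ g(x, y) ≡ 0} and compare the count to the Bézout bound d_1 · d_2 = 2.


Common zeros: {(4, 6), (5, 5)}; count = 2; Bézout bound = 2.

deg(f) = 1, deg(g) = 2, so Bézout bound = 2.
Scan x ∈ F_7. For each x, list the y ∈ F_7 with f(x, y) ≡ 0 and those with g(x, y) ≡ 0 (mod 7); the common zeros in that column are the intersection.
  x = 0: f ≡ 0 at y ∈ {3}; g ≡ 0 at y ∈ {2}; common: ∅.
  x = 1: f ≡ 0 at y ∈ {2}; g ≡ 0 at y ∈ {4}; common: ∅.
  x = 2: f ≡ 0 at y ∈ {1}; g ≡ 0 at y ∈ {6}; common: ∅.
  x = 3: f ≡ 0 at y ∈ {0}; g ≡ 0 at y ∈ {1}; common: ∅.
  x = 4: f ≡ 0 at y ∈ {6}; g ≡ 0 at y ∈ {0, 1, 2, 3, 4, 5, 6}; common: {6}.
  x = 5: f ≡ 0 at y ∈ {5}; g ≡ 0 at y ∈ {5}; common: {5}.
  x = 6: f ≡ 0 at y ∈ {4}; g ≡ 0 at y ∈ {0}; common: ∅.
Collecting: common zeros = {(4, 6), (5, 5)}, so the count is 2.
Comparison with the Bézout bound: 2 ≤ 2 = deg(f)·deg(g), as expected for curves with no common component (the bound is attained).


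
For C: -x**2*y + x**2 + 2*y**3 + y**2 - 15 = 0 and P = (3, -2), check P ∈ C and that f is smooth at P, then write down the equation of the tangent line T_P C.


Tangent line at P: 18*x + 11*y - 32 = 0.

Step 1: f(3, -2) = 0, so P lies on C.
Step 2: partial derivatives
  f_x(x, y) = -2*x*y + 2*x, f_y(x, y) = -x**2 + 6*y**2 + 2*y.
  f_x(P) = 18, f_y(P) = 11 (gradient nonzero, so P is smooth).
Step 3: tangent line at P: 18·(x − 3) + 11·(y − -2) = 0.
Expanding: 18*x + 11*y - 32 = 0.


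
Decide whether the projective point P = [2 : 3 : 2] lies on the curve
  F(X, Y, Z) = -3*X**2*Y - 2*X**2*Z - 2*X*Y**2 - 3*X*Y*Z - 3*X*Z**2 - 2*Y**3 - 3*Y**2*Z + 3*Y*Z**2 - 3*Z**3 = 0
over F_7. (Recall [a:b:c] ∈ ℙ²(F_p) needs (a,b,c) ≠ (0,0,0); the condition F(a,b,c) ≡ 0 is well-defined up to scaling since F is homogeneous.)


F(2,3,2) ≡ 1 (mod 7); P is NOT on the curve.

Evaluate F(2, 3, 2) term-by-term (mod 7).
  -3*X**2*Y ↦ -3·4·3·1 = -36
  -2*X**2*Z ↦ -2·4·1·2 = -16
  -2*X*Y**2 ↦ -2·2·9·1 = -36
  -3*X*Y*Z ↦ -3·2·3·2 = -36
  -3*X*Z**2 ↦ -3·2·1·4 = -24
  -2*Y**3 ↦ -2·1·27·1 = -54
  -3*Y**2*Z ↦ -3·1·9·2 = -54
  3*Y*Z**2 ↦ 3·1·3·4 = 36
  -3*Z**3 ↦ -3·1·1·8 = -24
Sum: F(2, 3, 2) = (-36) + (-16) + (-36) + (-36) + (-24) + (-54) + (-54) + (36) + (-24) = -244.
Reducing mod 7: -244 ≡ 1 (mod 7).
Since F(a, b, c) ≡ 1 ≠ 0 (mod 7), P does NOT lie on the curve.


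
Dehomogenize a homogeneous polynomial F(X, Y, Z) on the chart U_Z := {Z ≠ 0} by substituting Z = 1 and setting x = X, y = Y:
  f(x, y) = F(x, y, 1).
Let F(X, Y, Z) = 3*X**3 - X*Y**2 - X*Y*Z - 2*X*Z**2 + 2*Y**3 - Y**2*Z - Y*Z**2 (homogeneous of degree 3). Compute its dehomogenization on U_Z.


f(x, y) = 3*x**3 - x*y**2 - x*y - 2*x + 2*y**3 - y**2 - y

On U_Z we set Z = 1. Each monomial c·X^i·Y^j·Z^k in F becomes c·x^i·y^j·1^k = c·x^i·y^j.
Substituting Z = 1: F(X, Y, 1) = 3*x**3 - x*y**2 - x*y - 2*x + 2*y**3 - y**2 - y.
Note: deg(f) ≤ deg(F) = 3; strict inequality happens when F is divisible by Z (lost terms).


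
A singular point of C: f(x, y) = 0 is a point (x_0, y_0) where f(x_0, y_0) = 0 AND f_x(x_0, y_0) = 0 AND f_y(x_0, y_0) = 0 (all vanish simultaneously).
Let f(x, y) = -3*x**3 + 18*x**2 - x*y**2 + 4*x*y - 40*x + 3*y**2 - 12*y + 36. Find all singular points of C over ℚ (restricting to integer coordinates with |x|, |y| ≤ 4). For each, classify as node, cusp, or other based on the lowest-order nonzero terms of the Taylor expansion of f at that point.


Singular points: {(2, 2)}; classification: cusp.

Compute partial derivatives:
  f_x = -9*x**2 + 36*x - y**2 + 4*y - 40.
  f_y = -2*x*y + 4*x + 6*y - 12.
Scan x_0 ∈ {−4, ..., 4}. For each x_0, f_y(x_0, y) is a polynomial in y; find its integer roots y ∈ {−4, ..., 4}, then test f_x and f at those candidates.
  x = -4: f_y(-4, y) = 14*y - 28; vanishes at y ∈ {2}. (-4, 2): f_x = -324 ≠ 0.
  x = -3: f_y(-3, y) = 12*y - 24; vanishes at y ∈ {2}. (-3, 2): f_x = -225 ≠ 0.
  x = -2: f_y(-2, y) = 10*y - 20; vanishes at y ∈ {2}. (-2, 2): f_x = -144 ≠ 0.
  x = -1: f_y(-1, y) = 8*y - 16; vanishes at y ∈ {2}. (-1, 2): f_x = -81 ≠ 0.
  x = 0: f_y(0, y) = 6*y - 12; vanishes at y ∈ {2}. (0, 2): f_x = -36 ≠ 0.
  x = 1: f_y(1, y) = 4*y - 8; vanishes at y ∈ {2}. (1, 2): f_x = -9 ≠ 0.
  x = 2: f_y(2, y) = 2*y - 4; vanishes at y ∈ {2}. (2, 2): f_x = 0, f = 0 — SINGULAR.
  x = 3: f_y(3, y) = 0; vanishes at y ∈ {-4, -3, -2, -1, 0, 1, 2, 3, 4}. (3, -4): f_x = -45 ≠ 0; (3, -3): f_x = -34 ≠ 0; (3, -2): f_x = -25 ≠ 0; (3, -1): f_x = -18 ≠ 0; (3, 0): f_x = -13 ≠ 0; (3, 1): f_x = -10 ≠ 0; (3, 2): f_x = -9 ≠ 0; (3, 3): f_x = -10 ≠ 0; (3, 4): f_x = -13 ≠ 0.
  x = 4: f_y(4, y) = 4 - 2*y; vanishes at y ∈ {2}. (4, 2): f_x = -36 ≠ 0.
Only singular point on the grid: (2, 2).
Classify: substitute x = 2 + u, y = 2 + v and expand: f = -3*u**3 - u*v**2 + v**2.
No constant or linear terms (consistent with a singular point). Quadratic part: v**2. Cubic part: -3*u**3 - u*v**2.
The quadratic part v**2 is a perfect square, so there is a single (double) tangent line v = 0, i.e. y = 2. Restricting the cubic part to that line (v = 0) leaves -3*u**3 ≠ 0, so f is not divisible by v and the branch is v² ≈ 3*u**3 to lowest order — this is a cusp.
Classification: cusp.


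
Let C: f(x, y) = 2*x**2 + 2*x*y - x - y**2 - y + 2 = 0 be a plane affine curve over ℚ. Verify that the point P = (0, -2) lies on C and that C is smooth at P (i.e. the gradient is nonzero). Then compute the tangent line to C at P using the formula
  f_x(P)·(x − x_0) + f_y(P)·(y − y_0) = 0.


Tangent line at P: -5*x + 3*y + 6 = 0.

Step 1: f(0, -2) = 0, so P lies on C.
Step 2: partial derivatives
  f_x(x, y) = 4*x + 2*y - 1, f_y(x, y) = 2*x - 2*y - 1.
  f_x(P) = -5, f_y(P) = 3 (gradient nonzero, so P is smooth).
Step 3: tangent line at P: -5·(x − 0) + 3·(y − -2) = 0.
Expanding: -5*x + 3*y + 6 = 0.


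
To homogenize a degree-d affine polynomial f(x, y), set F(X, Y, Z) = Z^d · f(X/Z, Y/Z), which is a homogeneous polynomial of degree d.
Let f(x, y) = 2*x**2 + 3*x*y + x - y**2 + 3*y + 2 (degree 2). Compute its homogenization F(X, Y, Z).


F(X, Y, Z) = 2*X**2 + 3*X*Y + X*Z - Y**2 + 3*Y*Z + 2*Z**2

deg(f) = 2.
Substitute x = X/Z, y = Y/Z into f, then multiply by Z^2.
  monomial 2·x^2·y^0 ↦ 2·X^2·Y^0·Z^0.
  monomial 3·x^1·y^1 ↦ 3·X^1·Y^1·Z^0.
  monomial 1·x^1·y^0 ↦ 1·X^1·Y^0·Z^1.
  monomial -1·x^0·y^2 ↦ -1·X^0·Y^2·Z^0.
  monomial 3·x^0·y^1 ↦ 3·X^0·Y^1·Z^1.
  monomial 2·x^0·y^0 ↦ 2·X^0·Y^0·Z^2.
Collecting: F(X, Y, Z) = 2*X**2 + 3*X*Y + X*Z - Y**2 + 3*Y*Z + 2*Z**2.


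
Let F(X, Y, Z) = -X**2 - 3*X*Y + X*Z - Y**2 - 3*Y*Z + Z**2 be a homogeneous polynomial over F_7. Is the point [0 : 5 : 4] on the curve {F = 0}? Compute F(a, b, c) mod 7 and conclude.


F(0,5,4) ≡ 1 (mod 7); P is NOT on the curve.

Evaluate F(0, 5, 4) term-by-term (mod 7).
  -X**2 ↦ -1·0·1·1 = 0
  -3*X*Y ↦ -3·0·5·1 = 0
  X*Z ↦ 1·0·1·4 = 0
  -Y**2 ↦ -1·1·25·1 = -25
  -3*Y*Z ↦ -3·1·5·4 = -60
  Z**2 ↦ 1·1·1·16 = 16
Sum: F(0, 5, 4) = (0) + (0) + (0) + (-25) + (-60) + (16) = -69.
Reducing mod 7: -69 ≡ 1 (mod 7).
Since F(a, b, c) ≡ 1 ≠ 0 (mod 7), P does NOT lie on the curve.


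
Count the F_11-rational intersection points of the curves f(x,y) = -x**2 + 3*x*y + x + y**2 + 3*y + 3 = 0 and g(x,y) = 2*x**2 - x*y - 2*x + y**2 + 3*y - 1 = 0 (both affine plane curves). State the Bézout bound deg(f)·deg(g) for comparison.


Common zeros: ∅; count = 0; Bézout bound = 4.

deg(f) = 2, deg(g) = 2, so Bézout bound = 4.
Scan x ∈ F_11. For each x, list the y ∈ F_11 with f(x, y) ≡ 0 and those with g(x, y) ≡ 0 (mod 11); the common zeros in that column are the intersection.
  x = 0: f ≡ 0 at y ∈ ∅; g ≡ 0 at y ∈ ∅; common: ∅.
  x = 1: f ≡ 0 at y ∈ ∅; g ≡ 0 at y ∈ ∅; common: ∅.
  x = 2: f ≡ 0 at y ∈ {1}; g ≡ 0 at y ∈ {5}; common: ∅.
  x = 3: f ≡ 0 at y ∈ ∅; g ≡ 0 at y ∈ {0}; common: ∅.
  x = 4: f ≡ 0 at y ∈ ∅; g ≡ 0 at y ∈ ∅; common: ∅.
  x = 5: f ≡ 0 at y ∈ ∅; g ≡ 0 at y ∈ ∅; common: ∅.
  x = 6: f ≡ 0 at y ∈ ∅; g ≡ 0 at y ∈ {6, 8}; common: ∅.
  x = 7: f ≡ 0 at y ∈ ∅; g ≡ 0 at y ∈ {5, 10}; common: ∅.
  x = 8: f ≡ 0 at y ∈ ∅; g ≡ 0 at y ∈ ∅; common: ∅.
  x = 9: f ≡ 0 at y ∈ ∅; g ≡ 0 at y ∈ {0, 6}; common: ∅.
  x = 10: f ≡ 0 at y ∈ ∅; g ≡ 0 at y ∈ {8, 10}; common: ∅.
Collecting: common zeros = ∅, so the count is 0.
Comparison with the Bézout bound: 0 ≤ 4 = deg(f)·deg(g), as expected for curves with no common component (the affine F_11-count falls short of the bound because intersections may lie at infinity, over extension fields, or carry multiplicity).


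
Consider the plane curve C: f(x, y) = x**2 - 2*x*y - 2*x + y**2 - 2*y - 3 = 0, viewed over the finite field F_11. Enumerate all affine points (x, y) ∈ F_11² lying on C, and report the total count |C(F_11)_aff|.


Affine F_11-points: {(0, 3), (0, 10), (2, 2), (2, 4), (3, 0), (3, 8), (4, 2), (4, 8), (8, 3), (8, 4), (10, 0)}; count = 11.

For each of the 121 pairs (x, y) ∈ F_11², evaluate f(x, y) mod 11. Record the zeros.
  x = 0: [0↦8, 1↦7, 2↦8, 3↦0, 4↦5, 5↦1, 6↦10, 7↦10, 8↦1, 9↦5, 10↦0]  zeros at y ∈ {3, 10}
  x = 1: [0↦7, 1↦4, 2↦3, 3↦4, 4↦7, 5↦1, 6↦8, 7↦6, 8↦6, 9↦8, 10↦1]  zeros at y ∈ ∅
  x = 2: [0↦8, 1↦3, 2↦0, 3↦10, 4↦0, 5↦3, 6↦8, 7↦4, 8↦2, 9↦2, 10↦4]  zeros at y ∈ {2, 4}
  x = 3: [0↦0, 1↦4, 2↦10, 3↦7, 4↦6, 5↦7, 6↦10, 7↦4, 8↦0, 9↦9, 10↦9]  zeros at y ∈ {0, 8}
  x = 4: [0↦5, 1↦7, 2↦0, 3↦6, 4↦3, 5↦2, 6↦3, 7↦6, 8↦0, 9↦7, 10↦5]  zeros at y ∈ {2, 8}
  x = 5: [0↦1, 1↦1, 2↦3, 3↦7, 4↦2, 5↦10, 6↦9, 7↦10, 8↦2, 9↦7, 10↦3]  zeros at y ∈ ∅
  x = 6: [0↦10, 1↦8, 2↦8, 3↦10, 4↦3, 5↦9, 6↦6, 7↦5, 8↦6, 9↦9, 10↦3]  zeros at y ∈ ∅
  x = 7: [0↦10, 1↦6, 2↦4, 3↦4, 4↦6, 5↦10, 6↦5, 7↦2, 8↦1, 9↦2, 10↦5]  zeros at y ∈ ∅
  x = 8: [0↦1, 1↦6, 2↦2, 3↦0, 4↦0, 5↦2, 6↦6, 7↦1, 8↦9, 9↦8, 10↦9]  zeros at y ∈ {3, 4}
  x = 9: [0↦5, 1↦8, 2↦2, 3↦9, 4↦7, 5↦7, 6↦9, 7↦2, 8↦8, 9↦5, 10↦4]  zeros at y ∈ ∅
  x = 10: [0↦0, 1↦1, 2↦4, 3↦9, 4↦5, 5↦3, 6↦3, 7↦5, 8↦9, 9↦4, 10↦1]  zeros at y ∈ {0}
Collecting zeros: affine points = {(0, 3), (0, 10), (2, 2), (2, 4), (3, 0), (3, 8), (4, 2), (4, 8), (8, 3), (8, 4), (10, 0)}.
Total count |C(F_11)_aff| = 11.
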